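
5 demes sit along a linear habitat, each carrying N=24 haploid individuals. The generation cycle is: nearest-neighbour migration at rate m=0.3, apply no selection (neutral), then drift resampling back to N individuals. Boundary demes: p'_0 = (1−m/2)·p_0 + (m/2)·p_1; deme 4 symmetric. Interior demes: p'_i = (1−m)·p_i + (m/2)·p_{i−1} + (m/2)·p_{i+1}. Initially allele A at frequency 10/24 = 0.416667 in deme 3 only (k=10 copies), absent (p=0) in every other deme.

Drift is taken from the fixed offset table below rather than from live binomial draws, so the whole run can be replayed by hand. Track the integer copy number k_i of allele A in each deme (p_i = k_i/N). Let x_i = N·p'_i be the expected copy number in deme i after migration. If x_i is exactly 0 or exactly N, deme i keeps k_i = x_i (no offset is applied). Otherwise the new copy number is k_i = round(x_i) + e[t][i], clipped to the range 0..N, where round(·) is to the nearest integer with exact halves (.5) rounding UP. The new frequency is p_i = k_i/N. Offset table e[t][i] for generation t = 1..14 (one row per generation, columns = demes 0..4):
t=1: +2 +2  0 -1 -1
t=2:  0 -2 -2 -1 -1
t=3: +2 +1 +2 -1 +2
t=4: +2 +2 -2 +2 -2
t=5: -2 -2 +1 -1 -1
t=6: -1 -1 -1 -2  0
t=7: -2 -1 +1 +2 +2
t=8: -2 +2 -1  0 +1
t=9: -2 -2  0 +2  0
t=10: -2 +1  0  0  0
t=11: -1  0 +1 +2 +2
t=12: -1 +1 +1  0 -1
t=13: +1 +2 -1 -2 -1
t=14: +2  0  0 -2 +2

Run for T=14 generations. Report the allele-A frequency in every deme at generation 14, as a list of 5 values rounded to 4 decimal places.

[0.1250, 0.1250, 0.0833, 0.0000, 0.1250]

t=0: k=[0 0 0 10 0]
t=1: x=[0.0000 0.0000 1.5000 7.0000 1.5000] k=[0 0 2 6 1]
t=2: x=[0.0000 0.3000 2.3000 4.6500 1.7500] k=[0 0 0 4 1]
t=3: x=[0.0000 0.0000 0.6000 2.9500 1.4500] k=[0 0 3 2 3]
t=4: x=[0.0000 0.4500 2.4000 2.3000 2.8500] k=[0 2 0 4 1]
t=5: x=[0.3000 1.4000 0.9000 2.9500 1.4500] k=[0 0 2 2 0]
t=6: x=[0.0000 0.3000 1.7000 1.7000 0.3000] k=[0 0 1 0 0]
t=7: x=[0.0000 0.1500 0.7000 0.1500 0.0000] k=[0 0 2 2 0]
t=8: x=[0.0000 0.3000 1.7000 1.7000 0.3000] k=[0 2 1 2 1]
t=9: x=[0.3000 1.5500 1.3000 1.7000 1.1500] k=[0 0 1 4 1]
t=10: x=[0.0000 0.1500 1.3000 3.1000 1.4500] k=[0 1 1 3 1]
t=11: x=[0.1500 0.8500 1.3000 2.4000 1.3000] k=[0 1 2 4 3]
t=12: x=[0.1500 1.0000 2.1500 3.5500 3.1500] k=[0 2 3 4 2]
t=13: x=[0.3000 1.8500 3.0000 3.5500 2.3000] k=[1 4 2 2 1]
t=14: x=[1.4500 3.2500 2.3000 1.8500 1.1500] k=[3 3 2 0 3]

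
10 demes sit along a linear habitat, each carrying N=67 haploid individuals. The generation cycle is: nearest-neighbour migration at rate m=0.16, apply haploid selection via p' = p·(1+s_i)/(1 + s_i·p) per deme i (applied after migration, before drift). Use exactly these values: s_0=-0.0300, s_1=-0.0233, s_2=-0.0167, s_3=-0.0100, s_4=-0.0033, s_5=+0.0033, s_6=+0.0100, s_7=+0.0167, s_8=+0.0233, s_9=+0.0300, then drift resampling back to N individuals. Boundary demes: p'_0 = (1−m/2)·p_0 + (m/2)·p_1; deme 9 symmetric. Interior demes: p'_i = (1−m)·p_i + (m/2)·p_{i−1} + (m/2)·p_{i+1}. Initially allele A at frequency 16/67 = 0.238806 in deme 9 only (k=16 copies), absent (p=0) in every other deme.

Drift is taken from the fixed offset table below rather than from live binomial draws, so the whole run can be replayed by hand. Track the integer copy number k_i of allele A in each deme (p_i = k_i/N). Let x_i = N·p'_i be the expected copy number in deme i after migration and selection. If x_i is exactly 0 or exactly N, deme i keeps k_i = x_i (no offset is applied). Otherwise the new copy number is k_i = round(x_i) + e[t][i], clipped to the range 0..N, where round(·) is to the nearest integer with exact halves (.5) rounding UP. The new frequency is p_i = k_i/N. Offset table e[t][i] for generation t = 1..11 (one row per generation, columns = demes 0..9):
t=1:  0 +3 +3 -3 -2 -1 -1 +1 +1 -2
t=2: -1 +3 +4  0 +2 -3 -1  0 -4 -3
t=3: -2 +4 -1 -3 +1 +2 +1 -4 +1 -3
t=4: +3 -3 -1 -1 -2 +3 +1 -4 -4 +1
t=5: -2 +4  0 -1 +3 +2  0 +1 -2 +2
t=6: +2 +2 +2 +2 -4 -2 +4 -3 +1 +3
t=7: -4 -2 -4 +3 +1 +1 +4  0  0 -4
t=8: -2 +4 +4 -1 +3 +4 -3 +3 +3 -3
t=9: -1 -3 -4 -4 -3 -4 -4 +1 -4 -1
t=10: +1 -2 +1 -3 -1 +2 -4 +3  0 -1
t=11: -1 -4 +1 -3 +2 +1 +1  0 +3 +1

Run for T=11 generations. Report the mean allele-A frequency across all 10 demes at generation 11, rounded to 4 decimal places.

t=0: k=[0 0 0 0 0 0 0 0 0 16]
t=1: x=[0.0000 0.0000 0.0000 0.0000 0.0000 0.0000 0.0000 0.0000 1.3092 15.0623] k=[0 0 0 0 0 0 0 0 2 13]
t=2: x=[0.0000 0.0000 0.0000 0.0000 0.0000 0.0000 0.0000 0.1627 2.7807 12.4162] k=[0 0 0 0 0 0 0 0 0 9]
t=3: x=[0.0000 0.0000 0.0000 0.0000 0.0000 0.0000 0.0000 0.0000 0.7366 8.4969] k=[0 0 0 0 0 0 0 0 2 5]
t=4: x=[0.0000 0.0000 0.0000 0.0000 0.0000 0.0000 0.0000 0.1627 2.1269 4.8924] k=[0 0 0 0 0 0 0 0 0 6]
t=5: x=[0.0000 0.0000 0.0000 0.0000 0.0000 0.0000 0.0000 0.0000 0.4911 5.6716] k=[0 0 0 0 0 0 0 0 0 8]
t=6: x=[0.0000 0.0000 0.0000 0.0000 0.0000 0.0000 0.0000 0.0000 0.6548 7.5559] k=[0 0 0 0 0 0 0 0 2 11]
t=7: x=[0.0000 0.0000 0.0000 0.0000 0.0000 0.0000 0.0000 0.1627 2.6173 10.5399] k=[0 0 0 0 0 0 0 0 3 7]
t=8: x=[0.0000 0.0000 0.0000 0.0000 0.0000 0.0000 0.0000 0.2440 3.1484 6.8599] k=[0 0 0 0 0 0 0 3 6 4]
t=9: x=[0.0000 0.0000 0.0000 0.0000 0.0000 0.0000 0.2424 3.0478 5.7193 4.2768] k=[0 0 0 0 0 0 0 4 2 3]
t=10: x=[0.0000 0.0000 0.0000 0.0000 0.0000 0.0000 0.3232 3.5756 2.2904 3.0037] k=[0 0 0 0 0 0 0 7 2 2]
t=11: x=[0.0000 0.0000 0.0000 0.0000 0.0000 0.0000 0.5656 6.1316 2.4539 2.0582] k=[0 0 0 0 0 0 2 6 5 3]

0.0239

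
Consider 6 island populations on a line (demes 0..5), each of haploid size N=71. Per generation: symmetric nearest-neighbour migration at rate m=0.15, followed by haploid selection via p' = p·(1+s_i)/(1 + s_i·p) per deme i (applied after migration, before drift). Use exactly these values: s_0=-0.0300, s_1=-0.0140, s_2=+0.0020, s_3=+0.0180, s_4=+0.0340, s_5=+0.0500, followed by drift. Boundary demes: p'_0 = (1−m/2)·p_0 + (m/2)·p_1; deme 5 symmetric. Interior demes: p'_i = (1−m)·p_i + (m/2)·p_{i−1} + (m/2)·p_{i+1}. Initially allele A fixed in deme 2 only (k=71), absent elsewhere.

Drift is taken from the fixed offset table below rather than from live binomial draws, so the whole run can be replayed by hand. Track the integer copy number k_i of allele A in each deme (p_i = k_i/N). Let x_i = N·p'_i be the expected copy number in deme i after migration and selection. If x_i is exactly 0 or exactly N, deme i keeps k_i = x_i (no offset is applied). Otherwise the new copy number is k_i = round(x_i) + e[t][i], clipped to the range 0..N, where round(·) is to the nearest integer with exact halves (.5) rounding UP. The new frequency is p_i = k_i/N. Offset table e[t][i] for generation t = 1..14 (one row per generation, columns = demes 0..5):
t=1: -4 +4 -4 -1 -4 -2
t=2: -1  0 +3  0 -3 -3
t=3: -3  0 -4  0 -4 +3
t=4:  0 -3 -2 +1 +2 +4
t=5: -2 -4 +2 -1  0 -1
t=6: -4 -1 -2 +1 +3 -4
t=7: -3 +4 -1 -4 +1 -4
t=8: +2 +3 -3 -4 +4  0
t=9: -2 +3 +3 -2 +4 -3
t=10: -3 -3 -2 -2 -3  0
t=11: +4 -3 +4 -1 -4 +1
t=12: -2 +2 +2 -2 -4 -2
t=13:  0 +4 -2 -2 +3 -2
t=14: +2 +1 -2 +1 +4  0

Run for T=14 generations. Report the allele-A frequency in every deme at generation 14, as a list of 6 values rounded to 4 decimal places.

t=0: k=[0 0 71 0 0 0]
t=1: x=[0.0000 5.2560 60.3681 5.4135 0.0000 0.0000] k=[0 9 56 4 0 0]
t=2: x=[0.6549 11.7115 48.6056 7.7219 0.3102 0.0000] k=[0 12 52 8 0 0]
t=3: x=[0.8733 13.9414 45.7325 10.8631 0.6202 0.0000] k=[0 14 42 11 0 0]
t=4: x=[1.0190 14.8835 37.6103 12.6848 0.8527 0.0000] k=[1 12 36 14 3 0]
t=5: x=[1.7716 12.8262 32.5852 15.0353 3.7160 0.2362] k=[0 9 35 14 4 0]
t=6: x=[0.6549 10.1517 31.5100 15.0353 4.5915 0.3149] k=[0 9 30 16 8 0]
t=7: x=[0.6549 9.7805 27.4086 16.6766 8.2404 0.6297] k=[0 14 26 13 9 0]
t=8: x=[1.0190 13.6935 24.1568 13.8731 8.8816 0.7084] k=[3 17 21 10 13 1]
t=9: x=[3.9352 16.0740 19.9036 11.2175 12.2093 1.9923] k=[2 19 23 9 16 0]
t=10: x=[3.1812 17.8360 21.6801 10.7366 14.6601 1.2589] k=[0 15 20 9 12 1]
t=11: x=[1.0918 14.0901 18.8276 10.2049 11.2632 1.9138] k=[5 11 23 9 7 3]
t=12: x=[5.2987 11.3152 21.0796 10.0530 7.0597 3.4570] k=[3 13 23 8 3 1]
t=13: x=[3.6433 12.8509 21.1547 8.8878 3.3295 1.2065] k=[4 17 19 7 6 0]
t=14: x=[4.8359 15.9996 17.9768 7.9501 5.8006 0.4724] k=[7 17 16 9 10 0]

[0.0986, 0.2394, 0.2254, 0.1268, 0.1408, 0.0000]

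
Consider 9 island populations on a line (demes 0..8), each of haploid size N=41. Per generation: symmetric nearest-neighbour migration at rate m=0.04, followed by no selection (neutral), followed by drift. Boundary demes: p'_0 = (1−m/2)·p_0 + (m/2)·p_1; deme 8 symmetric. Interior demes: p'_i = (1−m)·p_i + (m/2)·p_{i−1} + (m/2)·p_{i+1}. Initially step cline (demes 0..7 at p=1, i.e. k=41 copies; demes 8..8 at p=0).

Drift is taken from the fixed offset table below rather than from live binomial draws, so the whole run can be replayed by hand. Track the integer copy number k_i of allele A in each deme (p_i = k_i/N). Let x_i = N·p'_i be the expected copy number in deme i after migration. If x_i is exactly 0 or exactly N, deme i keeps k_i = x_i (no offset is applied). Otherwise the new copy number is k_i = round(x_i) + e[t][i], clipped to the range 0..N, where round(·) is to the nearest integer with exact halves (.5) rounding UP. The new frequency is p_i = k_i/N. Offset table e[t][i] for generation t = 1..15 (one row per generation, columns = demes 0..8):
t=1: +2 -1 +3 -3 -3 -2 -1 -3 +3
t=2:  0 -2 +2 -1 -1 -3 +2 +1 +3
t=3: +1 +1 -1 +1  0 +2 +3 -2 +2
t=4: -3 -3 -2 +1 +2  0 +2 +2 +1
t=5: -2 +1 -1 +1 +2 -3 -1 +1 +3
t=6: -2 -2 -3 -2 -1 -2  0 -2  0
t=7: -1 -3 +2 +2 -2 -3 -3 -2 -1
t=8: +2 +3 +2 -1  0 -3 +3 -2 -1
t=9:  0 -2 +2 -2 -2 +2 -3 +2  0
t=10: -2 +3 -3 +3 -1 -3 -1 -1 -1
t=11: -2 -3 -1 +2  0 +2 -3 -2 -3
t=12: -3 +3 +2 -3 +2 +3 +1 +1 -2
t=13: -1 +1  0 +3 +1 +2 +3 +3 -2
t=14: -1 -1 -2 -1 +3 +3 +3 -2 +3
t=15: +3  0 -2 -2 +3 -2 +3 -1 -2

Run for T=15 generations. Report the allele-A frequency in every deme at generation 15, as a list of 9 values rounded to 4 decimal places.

[0.9512, 0.9756, 0.8537, 0.9268, 1.0000, 0.9512, 1.0000, 0.7561, 0.1951]

t=0: k=[41 41 41 41 41 41 41 41 0]
t=1: x=[41.0000 41.0000 41.0000 41.0000 41.0000 41.0000 41.0000 40.1800 0.8200] k=[41 41 41 41 41 41 41 37 4]
t=2: x=[41.0000 41.0000 41.0000 41.0000 41.0000 41.0000 40.9200 36.4200 4.6600] k=[41 41 41 41 41 41 41 37 8]
t=3: x=[41.0000 41.0000 41.0000 41.0000 41.0000 41.0000 40.9200 36.5000 8.5800] k=[41 41 41 41 41 41 41 35 11]
t=4: x=[41.0000 41.0000 41.0000 41.0000 41.0000 41.0000 40.8800 34.6400 11.4800] k=[41 41 41 41 41 41 41 37 12]
t=5: x=[41.0000 41.0000 41.0000 41.0000 41.0000 41.0000 40.9200 36.5800 12.5000] k=[41 41 41 41 41 41 40 38 16]
t=6: x=[41.0000 41.0000 41.0000 41.0000 41.0000 40.9800 39.9800 37.6000 16.4400] k=[41 41 41 41 41 39 40 36 16]
t=7: x=[41.0000 41.0000 41.0000 41.0000 40.9600 39.0600 39.9000 35.6800 16.4000] k=[41 41 41 41 39 36 37 34 15]
t=8: x=[41.0000 41.0000 41.0000 40.9600 38.9800 36.0800 36.9200 33.6800 15.3800] k=[41 41 41 40 39 33 40 32 14]
t=9: x=[41.0000 41.0000 40.9800 40.0000 38.9000 33.2600 39.7000 31.8000 14.3600] k=[41 41 41 38 37 35 37 34 14]
t=10: x=[41.0000 41.0000 40.9400 38.0400 36.9800 35.0800 36.9000 33.6600 14.4000] k=[41 41 38 41 36 32 36 33 13]
t=11: x=[41.0000 40.9400 38.1200 40.8400 36.0200 32.1600 35.8600 32.6600 13.4000] k=[41 38 37 41 36 34 33 31 10]
t=12: x=[40.9400 38.0400 37.1000 40.8200 36.0600 34.0200 32.9800 30.6200 10.4200] k=[38 41 39 38 38 37 34 32 8]
t=13: x=[38.0600 40.9000 39.0200 38.0200 37.9800 36.9600 34.0200 31.5600 8.4800] k=[37 41 39 41 39 39 37 35 6]
t=14: x=[37.0800 40.8800 39.0800 40.9200 39.0400 38.9600 37.0000 34.4600 6.5800] k=[36 40 37 40 41 41 40 32 10]
t=15: x=[36.0800 39.8600 37.1200 39.9600 40.9800 40.9800 39.8600 31.7200 10.4400] k=[39 40 35 38 41 39 41 31 8]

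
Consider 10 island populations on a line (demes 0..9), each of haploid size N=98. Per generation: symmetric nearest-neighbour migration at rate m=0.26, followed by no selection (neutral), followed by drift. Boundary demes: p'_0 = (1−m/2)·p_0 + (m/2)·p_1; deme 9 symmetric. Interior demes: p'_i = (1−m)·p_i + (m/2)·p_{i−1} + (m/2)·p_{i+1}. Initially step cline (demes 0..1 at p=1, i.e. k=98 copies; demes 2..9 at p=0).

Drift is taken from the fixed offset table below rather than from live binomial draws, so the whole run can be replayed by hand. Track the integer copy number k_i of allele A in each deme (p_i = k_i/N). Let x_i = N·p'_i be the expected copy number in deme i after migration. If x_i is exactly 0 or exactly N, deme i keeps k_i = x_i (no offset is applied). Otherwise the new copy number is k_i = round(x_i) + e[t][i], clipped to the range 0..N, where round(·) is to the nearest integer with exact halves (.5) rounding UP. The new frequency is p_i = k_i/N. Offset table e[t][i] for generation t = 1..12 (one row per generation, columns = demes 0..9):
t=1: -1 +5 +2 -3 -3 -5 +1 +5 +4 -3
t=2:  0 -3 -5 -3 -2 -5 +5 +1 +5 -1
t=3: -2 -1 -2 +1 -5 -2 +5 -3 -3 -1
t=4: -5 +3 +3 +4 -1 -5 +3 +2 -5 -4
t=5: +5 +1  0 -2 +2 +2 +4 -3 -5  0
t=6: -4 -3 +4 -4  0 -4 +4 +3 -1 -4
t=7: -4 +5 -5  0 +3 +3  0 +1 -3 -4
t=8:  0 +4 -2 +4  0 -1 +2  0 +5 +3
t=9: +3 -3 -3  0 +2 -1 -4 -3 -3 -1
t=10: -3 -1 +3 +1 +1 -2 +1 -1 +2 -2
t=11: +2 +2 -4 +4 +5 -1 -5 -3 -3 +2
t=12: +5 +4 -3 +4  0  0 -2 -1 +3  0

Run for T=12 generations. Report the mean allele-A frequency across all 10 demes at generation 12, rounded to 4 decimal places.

0.2153

t=0: k=[98 98 0 0 0 0 0 0 0 0]
t=1: x=[98.0000 85.2600 12.7400 0.0000 0.0000 0.0000 0.0000 0.0000 0.0000 0.0000] k=[98 90 15 0 0 0 0 0 0 0]
t=2: x=[96.9600 81.2900 22.8000 1.9500 0.0000 0.0000 0.0000 0.0000 0.0000 0.0000] k=[97 78 18 0 0 0 0 0 0 0]
t=3: x=[94.5300 72.6700 23.4600 2.3400 0.0000 0.0000 0.0000 0.0000 0.0000 0.0000] k=[93 72 21 3 0 0 0 0 0 0]
t=4: x=[90.2700 68.1000 25.2900 4.9500 0.3900 0.0000 0.0000 0.0000 0.0000 0.0000] k=[85 71 28 9 0 0 0 0 0 0]
t=5: x=[83.1800 67.2300 31.1200 10.3000 1.1700 0.0000 0.0000 0.0000 0.0000 0.0000] k=[88 68 31 8 3 0 0 0 0 0]
t=6: x=[85.4000 65.7900 32.8200 10.3400 3.2600 0.3900 0.0000 0.0000 0.0000 0.0000] k=[81 63 37 6 3 0 0 0 0 0]
t=7: x=[78.6600 61.9600 36.3500 9.6400 3.0000 0.3900 0.0000 0.0000 0.0000 0.0000] k=[75 67 31 10 6 3 0 0 0 0]
t=8: x=[73.9600 63.3600 32.9500 12.2100 6.1300 3.0000 0.3900 0.0000 0.0000 0.0000] k=[74 67 31 16 6 2 2 0 0 0]
t=9: x=[73.0900 63.2300 33.7300 16.6500 6.7800 2.5200 1.7400 0.2600 0.0000 0.0000] k=[76 60 31 17 9 2 0 0 0 0]
t=10: x=[73.9200 58.3100 32.9500 17.7800 9.1300 2.6500 0.2600 0.0000 0.0000 0.0000] k=[71 57 36 19 10 1 1 0 0 0]
t=11: x=[69.1800 56.0900 36.5200 20.0400 10.0000 2.1700 0.8700 0.1300 0.0000 0.0000] k=[71 58 33 24 15 1 0 0 0 0]
t=12: x=[69.3100 56.4400 35.0800 24.0000 14.3500 2.6900 0.1300 0.0000 0.0000 0.0000] k=[74 60 32 28 14 3 0 0 0 0]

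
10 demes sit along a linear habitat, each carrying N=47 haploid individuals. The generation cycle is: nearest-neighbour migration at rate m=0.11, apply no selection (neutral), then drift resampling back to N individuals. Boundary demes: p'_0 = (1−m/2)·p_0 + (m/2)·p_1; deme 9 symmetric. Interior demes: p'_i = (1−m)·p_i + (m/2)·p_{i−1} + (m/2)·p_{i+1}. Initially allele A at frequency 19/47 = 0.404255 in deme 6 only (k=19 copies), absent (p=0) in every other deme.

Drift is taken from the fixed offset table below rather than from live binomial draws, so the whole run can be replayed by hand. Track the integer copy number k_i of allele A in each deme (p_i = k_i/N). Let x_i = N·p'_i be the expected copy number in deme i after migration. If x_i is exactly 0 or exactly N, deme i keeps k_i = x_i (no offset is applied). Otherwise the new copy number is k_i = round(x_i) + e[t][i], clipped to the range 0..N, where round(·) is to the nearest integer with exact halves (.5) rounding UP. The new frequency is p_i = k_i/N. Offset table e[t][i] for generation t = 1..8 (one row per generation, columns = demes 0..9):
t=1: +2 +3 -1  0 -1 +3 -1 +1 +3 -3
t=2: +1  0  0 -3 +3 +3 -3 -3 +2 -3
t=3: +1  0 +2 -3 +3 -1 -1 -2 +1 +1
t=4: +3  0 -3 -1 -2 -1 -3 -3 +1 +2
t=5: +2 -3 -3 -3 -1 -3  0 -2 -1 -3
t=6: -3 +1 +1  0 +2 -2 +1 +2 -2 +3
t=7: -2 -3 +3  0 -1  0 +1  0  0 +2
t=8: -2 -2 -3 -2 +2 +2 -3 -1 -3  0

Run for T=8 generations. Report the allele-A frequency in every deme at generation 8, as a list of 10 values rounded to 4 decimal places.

[0.0000, 0.0000, 0.0000, 0.0000, 0.1064, 0.0638, 0.0638, 0.0213, 0.0000, 0.1064]

t=0: k=[0 0 0 0 0 0 19 0 0 0]
t=1: x=[0.0000 0.0000 0.0000 0.0000 0.0000 1.0450 16.9100 1.0450 0.0000 0.0000] k=[0 0 0 0 0 4 16 2 0 0]
t=2: x=[0.0000 0.0000 0.0000 0.0000 0.2200 4.4400 14.5700 2.6600 0.1100 0.0000] k=[0 0 0 0 3 7 12 0 2 0]
t=3: x=[0.0000 0.0000 0.0000 0.1650 3.0550 7.0550 11.0650 0.7700 1.7800 0.1100] k=[0 0 0 0 6 6 10 0 3 1]
t=4: x=[0.0000 0.0000 0.0000 0.3300 5.6700 6.2200 9.2300 0.7150 2.7250 1.1100] k=[0 0 0 0 4 5 6 0 4 3]
t=5: x=[0.0000 0.0000 0.0000 0.2200 3.8350 5.0000 5.6150 0.5500 3.7250 3.0550] k=[0 0 0 0 3 2 6 0 3 0]
t=6: x=[0.0000 0.0000 0.0000 0.1650 2.7800 2.2750 5.4500 0.4950 2.6700 0.1650] k=[0 0 0 0 5 0 6 2 1 3]
t=7: x=[0.0000 0.0000 0.0000 0.2750 4.4500 0.6050 5.4500 2.1650 1.1650 2.8900] k=[0 0 0 0 3 1 6 2 1 5]
t=8: x=[0.0000 0.0000 0.0000 0.1650 2.7250 1.3850 5.5050 2.1650 1.2750 4.7800] k=[0 0 0 0 5 3 3 1 0 5]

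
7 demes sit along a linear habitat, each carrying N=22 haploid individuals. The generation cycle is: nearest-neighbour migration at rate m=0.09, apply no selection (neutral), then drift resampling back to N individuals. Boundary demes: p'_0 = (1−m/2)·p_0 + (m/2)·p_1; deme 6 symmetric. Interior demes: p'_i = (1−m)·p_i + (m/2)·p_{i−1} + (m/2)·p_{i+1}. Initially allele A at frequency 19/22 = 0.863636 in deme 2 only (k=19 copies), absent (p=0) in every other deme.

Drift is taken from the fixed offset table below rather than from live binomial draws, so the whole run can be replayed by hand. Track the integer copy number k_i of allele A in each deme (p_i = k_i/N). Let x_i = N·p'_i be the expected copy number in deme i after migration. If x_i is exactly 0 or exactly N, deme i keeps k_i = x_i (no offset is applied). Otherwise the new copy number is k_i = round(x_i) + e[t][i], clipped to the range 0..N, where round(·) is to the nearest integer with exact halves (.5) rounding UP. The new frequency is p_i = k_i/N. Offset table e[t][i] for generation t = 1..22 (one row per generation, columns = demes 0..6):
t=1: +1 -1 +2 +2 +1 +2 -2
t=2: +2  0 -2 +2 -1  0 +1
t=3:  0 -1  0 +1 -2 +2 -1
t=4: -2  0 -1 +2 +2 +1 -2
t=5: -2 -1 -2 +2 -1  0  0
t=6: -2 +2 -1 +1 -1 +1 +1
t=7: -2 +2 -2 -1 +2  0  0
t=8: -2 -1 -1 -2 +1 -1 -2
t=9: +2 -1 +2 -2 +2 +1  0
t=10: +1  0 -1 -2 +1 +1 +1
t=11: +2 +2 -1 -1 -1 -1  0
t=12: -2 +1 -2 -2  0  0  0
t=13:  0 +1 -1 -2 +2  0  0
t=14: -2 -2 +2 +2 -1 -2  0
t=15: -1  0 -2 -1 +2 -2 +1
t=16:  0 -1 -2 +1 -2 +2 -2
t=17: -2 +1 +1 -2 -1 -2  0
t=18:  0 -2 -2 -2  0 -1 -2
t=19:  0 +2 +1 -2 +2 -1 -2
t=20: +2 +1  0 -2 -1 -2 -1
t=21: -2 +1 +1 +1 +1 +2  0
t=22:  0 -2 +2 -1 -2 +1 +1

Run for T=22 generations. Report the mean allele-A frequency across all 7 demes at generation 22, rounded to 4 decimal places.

t=0: k=[0 0 19 0 0 0 0]
t=1: x=[0.0000 0.8550 17.2900 0.8550 0.0000 0.0000 0.0000] k=[0 0 19 3 0 0 0]
t=2: x=[0.0000 0.8550 17.4250 3.5850 0.1350 0.0000 0.0000] k=[0 1 15 6 0 0 0]
t=3: x=[0.0450 1.5850 13.9650 6.1350 0.2700 0.0000 0.0000] k=[0 1 14 7 0 0 0]
t=4: x=[0.0450 1.5400 13.1000 7.0000 0.3150 0.0000 0.0000] k=[0 2 12 9 2 0 0]
t=5: x=[0.0900 2.3600 11.4150 8.8200 2.2250 0.0900 0.0000] k=[0 1 9 11 1 0 0]
t=6: x=[0.0450 1.3150 8.7300 10.4600 1.4050 0.0450 0.0000] k=[0 3 8 11 0 1 0]
t=7: x=[0.1350 3.0900 7.9100 10.3700 0.5400 0.9100 0.0450] k=[0 5 6 9 3 1 0]
t=8: x=[0.2250 4.8200 6.0900 8.5950 3.1800 1.0450 0.0450] k=[0 4 5 7 4 0 0]
t=9: x=[0.1800 3.8650 5.0450 6.7750 3.9550 0.1800 0.0000] k=[2 3 7 5 6 1 0]
t=10: x=[2.0450 3.1350 6.7300 5.1350 5.7300 1.1800 0.0450] k=[3 3 6 3 7 2 1]
t=11: x=[3.0000 3.1350 5.7300 3.3150 6.5950 2.1800 1.0450] k=[5 5 5 2 6 1 1]
t=12: x=[5.0000 5.0000 4.8650 2.3150 5.5950 1.2250 1.0000] k=[3 6 3 0 6 1 1]
t=13: x=[3.1350 5.7300 3.0000 0.4050 5.5050 1.2250 1.0000] k=[3 7 2 0 8 1 1]
t=14: x=[3.1800 6.5950 2.1350 0.4500 7.3250 1.3150 1.0000] k=[1 5 4 2 6 0 1]
t=15: x=[1.1800 4.7750 3.9550 2.2700 5.5500 0.3150 0.9550] k=[0 5 2 1 8 0 2]
t=16: x=[0.2250 4.6400 2.0900 1.3600 7.3250 0.4500 1.9100] k=[0 4 0 2 5 2 0]
t=17: x=[0.1800 3.6400 0.2700 2.0450 4.7300 2.0450 0.0900] k=[0 5 1 0 4 0 0]
t=18: x=[0.2250 4.5950 1.1350 0.2250 3.6400 0.1800 0.0000] k=[0 3 0 0 4 0 0]
t=19: x=[0.1350 2.7300 0.1350 0.1800 3.6400 0.1800 0.0000] k=[0 5 1 0 6 0 0]
t=20: x=[0.2250 4.5950 1.1350 0.3150 5.4600 0.2700 0.0000] k=[2 6 1 0 4 0 0]
t=21: x=[2.1800 5.5950 1.1800 0.2250 3.6400 0.1800 0.0000] k=[0 7 2 1 5 2 0]
t=22: x=[0.3150 6.4600 2.1800 1.2250 4.6850 2.0450 0.0900] k=[0 4 4 0 3 3 1]

0.0974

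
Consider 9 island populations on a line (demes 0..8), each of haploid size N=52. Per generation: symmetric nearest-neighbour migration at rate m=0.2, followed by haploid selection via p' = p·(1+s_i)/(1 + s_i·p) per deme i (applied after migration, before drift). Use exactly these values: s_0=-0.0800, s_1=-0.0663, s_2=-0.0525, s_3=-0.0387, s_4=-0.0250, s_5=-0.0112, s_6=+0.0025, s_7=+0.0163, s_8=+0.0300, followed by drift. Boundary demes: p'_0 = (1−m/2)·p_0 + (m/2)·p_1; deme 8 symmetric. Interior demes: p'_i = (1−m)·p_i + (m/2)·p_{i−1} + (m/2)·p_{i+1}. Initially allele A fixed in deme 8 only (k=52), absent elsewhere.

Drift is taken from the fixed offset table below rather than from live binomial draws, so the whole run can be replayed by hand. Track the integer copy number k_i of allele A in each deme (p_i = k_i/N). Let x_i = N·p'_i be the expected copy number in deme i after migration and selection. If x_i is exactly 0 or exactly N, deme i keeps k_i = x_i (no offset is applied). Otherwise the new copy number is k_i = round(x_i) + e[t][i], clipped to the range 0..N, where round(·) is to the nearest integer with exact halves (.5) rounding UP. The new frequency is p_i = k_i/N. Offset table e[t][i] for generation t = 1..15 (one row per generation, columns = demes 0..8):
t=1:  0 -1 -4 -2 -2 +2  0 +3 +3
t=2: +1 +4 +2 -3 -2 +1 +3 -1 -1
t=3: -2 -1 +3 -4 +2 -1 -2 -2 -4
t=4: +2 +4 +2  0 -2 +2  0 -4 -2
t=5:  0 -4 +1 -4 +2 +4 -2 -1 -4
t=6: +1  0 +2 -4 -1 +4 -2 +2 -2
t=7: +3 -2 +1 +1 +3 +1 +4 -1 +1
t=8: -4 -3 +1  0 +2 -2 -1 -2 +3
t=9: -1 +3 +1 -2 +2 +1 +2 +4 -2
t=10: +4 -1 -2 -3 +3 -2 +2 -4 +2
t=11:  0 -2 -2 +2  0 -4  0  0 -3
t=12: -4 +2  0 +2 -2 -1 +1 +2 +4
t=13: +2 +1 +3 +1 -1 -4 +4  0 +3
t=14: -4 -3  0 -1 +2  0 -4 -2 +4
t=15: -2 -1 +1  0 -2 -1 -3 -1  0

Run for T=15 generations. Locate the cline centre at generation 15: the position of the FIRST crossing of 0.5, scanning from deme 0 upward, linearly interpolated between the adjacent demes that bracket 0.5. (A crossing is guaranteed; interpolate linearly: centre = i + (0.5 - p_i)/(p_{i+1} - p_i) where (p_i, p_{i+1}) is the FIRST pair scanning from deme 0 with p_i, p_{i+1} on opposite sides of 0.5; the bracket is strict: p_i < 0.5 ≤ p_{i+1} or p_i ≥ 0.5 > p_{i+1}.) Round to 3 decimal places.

7.714

t=0: k=[0 0 0 0 0 0 0 0 52]
t=1: x=[0.0000 0.0000 0.0000 0.0000 0.0000 0.0000 0.0000 5.2762 46.9367] k=[0 0 0 0 0 0 0 8 50]
t=2: x=[0.0000 0.0000 0.0000 0.0000 0.0000 0.0000 0.8020 11.5446 45.9596] k=[0 0 0 0 0 0 4 11 45]
t=3: x=[0.0000 0.0000 0.0000 0.0000 0.0000 0.3956 4.3099 13.8638 41.8438] k=[0 0 0 0 0 0 2 12 38]
t=4: x=[0.0000 0.0000 0.0000 0.0000 0.0000 0.1978 2.8066 13.7630 35.7322] k=[0 0 0 0 0 2 3 10 34]
t=5: x=[0.0000 0.0000 0.0000 0.0000 0.1950 1.8795 3.6084 11.8473 31.9652] k=[0 0 0 0 2 6 2 11 28]
t=6: x=[0.0000 0.0000 0.0000 0.1923 2.1473 5.1475 3.3077 11.9481 26.6841] k=[0 0 0 0 1 9 1 14 25]
t=7: x=[0.0000 0.0000 0.0000 0.0961 1.6589 7.3288 3.1073 13.9645 24.2822] k=[0 0 0 1 5 8 7 13 25]
t=8: x=[0.0000 0.0000 0.0948 1.2509 4.7888 7.5272 7.7164 13.7630 24.1820] k=[0 0 1 1 7 6 7 12 27]
t=9: x=[0.0000 0.0934 0.8535 1.5399 6.1612 6.1388 7.4159 13.1583 25.8842] k=[0 3 2 0 8 7 9 17 24]
t=10: x=[0.2761 2.4357 1.8037 0.9620 6.9462 7.2296 9.6196 17.0850 23.6807] k=[4 1 0 0 10 5 12 13 26]
t=11: x=[3.4235 1.1222 0.0948 0.9620 8.3215 6.1388 11.4222 14.3675 25.0836] k=[3 0 0 3 8 2 11 14 22]
t=12: x=[2.4944 0.2802 0.2843 3.0835 6.7499 3.4634 10.4208 14.6697 21.5722] k=[0 2 0 5 5 2 11 17 26]
t=13: x=[0.1841 1.4970 0.6637 4.3404 4.5929 3.1663 10.7212 17.4872 25.4840] k=[2 2 4 5 4 0 15 17 28]
t=14: x=[1.8457 2.0599 3.7099 4.6308 3.6139 1.8795 13.7252 18.0903 27.2836] k=[0 0 4 4 6 2 10 16 31]
t=15: x=[0.0000 0.3737 3.4234 4.0501 5.2787 3.1663 9.8199 17.0850 29.8765] k=[0 0 4 4 3 2 7 16 30]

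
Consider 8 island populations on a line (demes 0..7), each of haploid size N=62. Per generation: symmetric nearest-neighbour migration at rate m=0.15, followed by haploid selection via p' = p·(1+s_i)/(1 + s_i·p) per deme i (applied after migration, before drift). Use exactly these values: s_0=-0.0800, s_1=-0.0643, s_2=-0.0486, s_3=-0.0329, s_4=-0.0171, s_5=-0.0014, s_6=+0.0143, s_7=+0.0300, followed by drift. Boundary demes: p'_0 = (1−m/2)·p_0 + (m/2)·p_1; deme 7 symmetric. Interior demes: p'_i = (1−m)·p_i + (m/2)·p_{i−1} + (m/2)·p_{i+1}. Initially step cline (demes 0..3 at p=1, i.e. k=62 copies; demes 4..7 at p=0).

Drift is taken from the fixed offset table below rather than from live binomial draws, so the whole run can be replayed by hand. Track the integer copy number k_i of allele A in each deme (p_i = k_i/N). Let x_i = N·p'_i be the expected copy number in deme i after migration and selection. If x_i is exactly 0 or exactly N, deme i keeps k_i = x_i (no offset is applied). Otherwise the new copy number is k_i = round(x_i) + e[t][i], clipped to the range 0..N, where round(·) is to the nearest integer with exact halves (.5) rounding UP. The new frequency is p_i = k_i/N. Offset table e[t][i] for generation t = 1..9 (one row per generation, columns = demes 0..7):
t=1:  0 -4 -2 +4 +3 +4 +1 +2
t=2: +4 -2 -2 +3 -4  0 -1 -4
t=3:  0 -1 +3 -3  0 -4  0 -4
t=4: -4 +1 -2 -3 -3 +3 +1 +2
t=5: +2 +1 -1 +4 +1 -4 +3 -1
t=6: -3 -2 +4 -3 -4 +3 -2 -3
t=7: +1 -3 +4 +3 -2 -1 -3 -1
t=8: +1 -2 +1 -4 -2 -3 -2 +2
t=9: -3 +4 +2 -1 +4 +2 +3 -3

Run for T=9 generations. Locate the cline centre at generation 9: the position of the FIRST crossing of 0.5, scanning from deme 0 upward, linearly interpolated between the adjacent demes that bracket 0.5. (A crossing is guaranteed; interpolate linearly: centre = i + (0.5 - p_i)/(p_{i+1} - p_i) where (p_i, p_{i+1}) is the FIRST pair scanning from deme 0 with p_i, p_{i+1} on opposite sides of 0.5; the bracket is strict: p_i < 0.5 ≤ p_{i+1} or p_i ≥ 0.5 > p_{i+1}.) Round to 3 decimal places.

t=0: k=[62 62 62 62 0 0 0 0]
t=1: x=[62.0000 62.0000 62.0000 57.2040 4.5764 0.0000 0.0000 0.0000] k=[62 62 62 61 8 0 0 0]
t=2: x=[62.0000 62.0000 61.9212 56.9469 11.2157 0.5992 0.0000 0.0000] k=[62 62 60 60 7 1 0 0]
t=3: x=[62.0000 61.8397 60.0585 55.8419 10.3751 1.3731 0.0761 0.0000] k=[62 61 62 53 10 0 0 0]
t=4: x=[61.9185 61.0924 61.2122 50.1323 12.3040 0.7490 0.0000 0.0000] k=[58 62 59 47 9 4 0 0]
t=5: x=[57.9990 61.4392 58.1489 44.6349 11.3146 4.0697 0.3043 0.0000] k=[60 62 57 49 12 0 3 0]
t=6: x=[59.9943 61.4392 56.5316 46.4383 13.6901 1.1235 2.5849 0.2317] k=[57 59 61 43 10 4 1 0]
t=7: x=[56.7639 58.8045 59.3777 41.4176 11.8587 4.2195 1.1661 0.0772] k=[58 56 62 44 10 3 0 0]
t=8: x=[57.5152 56.2633 60.1109 42.3538 11.8587 3.2956 0.2282 0.0000] k=[59 54 61 38 10 0 0 0]
t=9: x=[58.3488 54.4713 58.5931 37.1284 11.1909 0.7490 0.0000 0.0000] k=[55 58 61 36 15 3 0 0]

3.238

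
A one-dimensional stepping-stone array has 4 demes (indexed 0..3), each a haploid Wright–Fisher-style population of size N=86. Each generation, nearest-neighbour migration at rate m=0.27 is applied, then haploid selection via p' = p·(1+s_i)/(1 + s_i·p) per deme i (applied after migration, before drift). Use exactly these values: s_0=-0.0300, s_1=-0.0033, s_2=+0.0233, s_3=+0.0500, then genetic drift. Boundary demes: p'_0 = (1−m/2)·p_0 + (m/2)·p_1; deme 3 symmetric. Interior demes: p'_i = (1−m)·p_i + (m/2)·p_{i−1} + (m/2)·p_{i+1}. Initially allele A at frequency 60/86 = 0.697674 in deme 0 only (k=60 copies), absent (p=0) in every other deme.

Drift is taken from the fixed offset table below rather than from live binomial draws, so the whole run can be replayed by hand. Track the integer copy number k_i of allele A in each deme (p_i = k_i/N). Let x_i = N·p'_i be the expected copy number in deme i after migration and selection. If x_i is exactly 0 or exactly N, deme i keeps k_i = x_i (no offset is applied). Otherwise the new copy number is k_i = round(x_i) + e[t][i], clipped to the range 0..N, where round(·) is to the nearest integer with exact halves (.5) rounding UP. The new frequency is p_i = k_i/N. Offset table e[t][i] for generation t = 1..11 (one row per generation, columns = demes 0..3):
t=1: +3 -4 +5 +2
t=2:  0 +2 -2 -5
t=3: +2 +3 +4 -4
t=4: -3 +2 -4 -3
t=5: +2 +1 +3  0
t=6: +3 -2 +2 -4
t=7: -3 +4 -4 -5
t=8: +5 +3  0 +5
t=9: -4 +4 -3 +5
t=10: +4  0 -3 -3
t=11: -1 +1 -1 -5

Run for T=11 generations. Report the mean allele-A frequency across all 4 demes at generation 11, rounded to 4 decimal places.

t=0: k=[60 0 0 0]
t=1: x=[51.2712 8.0758 0.0000 0.0000] k=[54 4 0 0]
t=2: x=[46.6006 10.1803 0.5525 0.0000] k=[47 12 0 0]
t=3: x=[41.6205 15.0639 1.6570 0.0000] k=[44 18 6 0]
t=4: x=[39.8380 19.8395 6.9558 0.8501] k=[37 22 3 0]
t=5: x=[34.3448 21.4068 5.2729 0.4251] k=[36 22 8 0]
t=6: x=[33.4851 21.9459 8.9938 1.1333] k=[36 20 11 0]
t=7: x=[33.2169 20.8927 10.9482 1.5579] k=[30 25 7 0]
t=8: x=[28.7392 23.1890 8.6628 0.9917] k=[34 26 9 6]
t=9: x=[32.3034 24.7267 11.1110 6.7003] k=[28 29 8 12]
t=10: x=[27.5615 25.9700 11.6043 11.9534] k=[32 26 9 9]
t=11: x=[30.5871 24.4571 11.5229 9.4008] k=[30 25 11 4]

0.2035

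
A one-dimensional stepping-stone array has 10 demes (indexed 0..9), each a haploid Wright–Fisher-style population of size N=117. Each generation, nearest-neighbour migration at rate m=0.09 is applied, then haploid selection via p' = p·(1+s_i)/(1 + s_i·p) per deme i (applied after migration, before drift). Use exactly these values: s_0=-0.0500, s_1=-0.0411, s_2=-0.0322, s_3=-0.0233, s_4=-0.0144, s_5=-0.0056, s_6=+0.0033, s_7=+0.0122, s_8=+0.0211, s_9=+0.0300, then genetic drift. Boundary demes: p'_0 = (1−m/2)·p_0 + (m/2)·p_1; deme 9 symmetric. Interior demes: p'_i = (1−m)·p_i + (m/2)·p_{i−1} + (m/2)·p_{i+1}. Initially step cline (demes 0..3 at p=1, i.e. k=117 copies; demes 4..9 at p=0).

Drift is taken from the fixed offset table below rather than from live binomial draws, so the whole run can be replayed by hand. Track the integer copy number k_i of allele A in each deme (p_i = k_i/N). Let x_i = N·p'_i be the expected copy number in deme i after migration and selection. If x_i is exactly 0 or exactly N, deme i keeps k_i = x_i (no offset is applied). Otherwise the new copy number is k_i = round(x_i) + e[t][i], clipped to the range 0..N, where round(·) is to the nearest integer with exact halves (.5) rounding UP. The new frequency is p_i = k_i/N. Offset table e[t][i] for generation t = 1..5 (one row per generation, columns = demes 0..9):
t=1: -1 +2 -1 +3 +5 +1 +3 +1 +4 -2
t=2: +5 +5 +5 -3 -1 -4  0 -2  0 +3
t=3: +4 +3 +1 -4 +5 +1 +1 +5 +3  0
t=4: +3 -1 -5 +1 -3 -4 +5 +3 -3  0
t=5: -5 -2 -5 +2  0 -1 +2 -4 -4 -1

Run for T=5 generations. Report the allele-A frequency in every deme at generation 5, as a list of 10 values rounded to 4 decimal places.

t=0: k=[117 117 117 117 0 0 0 0 0 0]
t=1: x=[117.0000 117.0000 117.0000 111.6152 5.1925 0.0000 0.0000 0.0000 0.0000 0.0000] k=[117 117 117 115 10 0 0 0 0 0]
t=2: x=[117.0000 117.0000 116.9070 110.2159 14.0942 0.4475 0.0000 0.0000 0.0000 0.0000] k=[117 117 117 107 13 0 0 0 0 0]
t=3: x=[117.0000 117.0000 116.5351 102.9308 16.4390 0.5817 0.0000 0.0000 0.0000 0.0000] k=[117 117 117 99 21 2 0 0 0 0]
t=4: x=[117.0000 117.0000 116.1632 95.8953 23.3824 2.7499 0.0903 0.0000 0.0000 0.0000] k=[117 117 111 97 20 0 5 0 0 0]
t=5: x=[117.0000 116.7185 110.4403 93.7286 22.3020 1.1188 4.5644 0.2277 0.0000 0.0000] k=[117 115 105 96 22 0 7 0 0 0]

[1.0000, 0.9829, 0.8974, 0.8205, 0.1880, 0.0000, 0.0598, 0.0000, 0.0000, 0.0000]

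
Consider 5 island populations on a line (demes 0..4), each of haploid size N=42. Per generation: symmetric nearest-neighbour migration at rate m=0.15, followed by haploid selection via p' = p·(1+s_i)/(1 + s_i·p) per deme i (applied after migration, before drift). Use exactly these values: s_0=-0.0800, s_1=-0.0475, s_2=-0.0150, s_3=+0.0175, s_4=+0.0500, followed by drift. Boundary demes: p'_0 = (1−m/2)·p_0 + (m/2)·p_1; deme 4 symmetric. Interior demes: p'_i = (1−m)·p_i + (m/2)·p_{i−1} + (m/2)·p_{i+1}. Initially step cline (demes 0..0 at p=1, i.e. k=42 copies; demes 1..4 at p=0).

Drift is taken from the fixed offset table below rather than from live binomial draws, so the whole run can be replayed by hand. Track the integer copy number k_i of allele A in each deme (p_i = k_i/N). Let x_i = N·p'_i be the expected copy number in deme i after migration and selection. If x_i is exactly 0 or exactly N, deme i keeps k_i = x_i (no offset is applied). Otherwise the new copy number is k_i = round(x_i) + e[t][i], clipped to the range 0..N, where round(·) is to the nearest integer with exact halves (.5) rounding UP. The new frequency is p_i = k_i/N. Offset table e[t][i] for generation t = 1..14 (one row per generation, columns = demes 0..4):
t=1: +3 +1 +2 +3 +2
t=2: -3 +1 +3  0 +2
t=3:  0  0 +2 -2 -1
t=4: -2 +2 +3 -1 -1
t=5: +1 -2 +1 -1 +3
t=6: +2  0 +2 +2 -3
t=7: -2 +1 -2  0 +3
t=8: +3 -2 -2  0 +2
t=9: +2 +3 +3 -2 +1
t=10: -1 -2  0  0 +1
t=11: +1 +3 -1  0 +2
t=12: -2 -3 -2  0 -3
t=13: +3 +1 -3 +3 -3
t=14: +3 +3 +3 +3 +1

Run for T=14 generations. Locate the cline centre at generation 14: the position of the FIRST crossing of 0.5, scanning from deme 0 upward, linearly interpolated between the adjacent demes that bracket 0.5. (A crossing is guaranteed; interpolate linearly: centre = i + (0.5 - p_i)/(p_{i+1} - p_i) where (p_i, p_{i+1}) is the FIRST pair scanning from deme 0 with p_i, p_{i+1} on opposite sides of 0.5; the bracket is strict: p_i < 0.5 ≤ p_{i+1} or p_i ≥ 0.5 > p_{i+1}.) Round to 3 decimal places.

0.143

t=0: k=[42 0 0 0 0]
t=1: x=[38.5983 3.0111 0.0000 0.0000 0.0000] k=[42 4 0 0 0]
t=2: x=[38.9203 6.2854 0.2955 0.0000 0.0000] k=[36 7 3 0 0]
t=3: x=[33.2620 8.5391 3.0322 0.2289 0.0000] k=[33 9 5 0 0]
t=4: x=[30.5176 10.1214 4.8597 0.3815 0.0000] k=[29 12 8 0 0]
t=5: x=[26.9291 12.5427 7.6054 0.6103 0.0000] k=[28 11 9 0 0]
t=6: x=[25.9057 11.7096 8.3732 0.6866 0.0000] k=[28 12 10 3 0]
t=7: x=[25.9823 12.6163 9.5133 3.3531 0.2362] k=[24 14 8 3 3]
t=8: x=[22.3812 13.8447 7.9769 3.4292 3.1388] k=[25 12 6 3 5]
t=9: x=[23.1630 12.1015 6.1453 3.4292 5.0633] k=[25 15 9 1 6]
t=10: x=[23.3904 14.8299 8.7449 2.0079 5.8670] k=[22 13 9 2 7]
t=11: x=[20.4496 12.9354 8.6705 2.9472 6.9018] k=[21 16 8 3 9]
t=12: x=[19.7509 15.2986 8.1255 3.8857 8.8870] k=[18 12 6 4 6]
t=13: x=[16.7044 11.5873 6.2195 4.3674 6.1000] k=[20 13 3 7 3]
t=14: x=[18.6072 12.3466 3.9950 6.4947 3.4514] k=[22 15 7 9 4]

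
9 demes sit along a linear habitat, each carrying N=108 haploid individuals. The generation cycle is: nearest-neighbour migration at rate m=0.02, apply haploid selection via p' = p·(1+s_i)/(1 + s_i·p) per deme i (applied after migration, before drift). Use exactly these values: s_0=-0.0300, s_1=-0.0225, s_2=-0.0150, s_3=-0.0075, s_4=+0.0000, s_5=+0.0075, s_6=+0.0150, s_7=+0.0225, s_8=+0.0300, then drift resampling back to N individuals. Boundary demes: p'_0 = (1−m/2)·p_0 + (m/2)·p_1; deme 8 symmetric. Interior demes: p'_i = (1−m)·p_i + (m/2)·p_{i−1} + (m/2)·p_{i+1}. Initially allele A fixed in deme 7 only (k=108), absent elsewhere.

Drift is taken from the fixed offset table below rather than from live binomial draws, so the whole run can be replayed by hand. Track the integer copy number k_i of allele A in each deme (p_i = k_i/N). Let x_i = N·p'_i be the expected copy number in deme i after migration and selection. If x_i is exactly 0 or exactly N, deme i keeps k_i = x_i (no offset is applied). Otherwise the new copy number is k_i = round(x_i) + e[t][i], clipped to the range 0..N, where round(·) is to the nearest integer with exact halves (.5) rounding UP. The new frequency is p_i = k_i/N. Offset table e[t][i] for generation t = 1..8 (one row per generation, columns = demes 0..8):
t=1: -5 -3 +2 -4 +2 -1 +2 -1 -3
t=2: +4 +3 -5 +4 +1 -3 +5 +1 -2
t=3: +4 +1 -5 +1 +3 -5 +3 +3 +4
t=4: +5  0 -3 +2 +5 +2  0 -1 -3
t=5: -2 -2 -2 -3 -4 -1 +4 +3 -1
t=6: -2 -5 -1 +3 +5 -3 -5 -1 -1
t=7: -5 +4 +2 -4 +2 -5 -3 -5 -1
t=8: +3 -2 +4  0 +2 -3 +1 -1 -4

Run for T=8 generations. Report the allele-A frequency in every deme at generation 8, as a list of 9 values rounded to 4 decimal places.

t=0: k=[0 0 0 0 0 0 0 108 0]
t=1: x=[0.0000 0.0000 0.0000 0.0000 0.0000 0.0000 1.0960 105.8866 1.1121] k=[0 0 0 0 0 0 3 105 0]
t=2: x=[0.0000 0.0000 0.0000 0.0000 0.0000 0.0302 4.0476 103.0364 1.0812] k=[0 0 0 0 0 0 9 104 0]
t=3: x=[0.0000 0.0000 0.0000 0.0000 0.0000 0.0907 9.9942 102.1347 1.0709] k=[0 0 0 0 0 0 13 105 5]
t=4: x=[0.0000 0.0000 0.0000 0.0000 0.0000 0.1310 13.9701 103.1834 6.1697] k=[0 0 0 0 0 2 14 102 3]
t=5: x=[0.0000 0.0000 0.0000 0.0000 0.0200 2.1154 14.9508 100.2908 4.1052] k=[0 0 0 0 0 1 19 103 3]
t=6: x=[0.0000 0.0000 0.0000 0.0000 0.0100 1.1787 19.9006 101.3012 4.1154] k=[0 0 0 0 5 0 15 100 3]
t=7: x=[0.0000 0.0000 0.0000 0.0496 4.9000 0.2015 15.9008 98.3768 4.0846] k=[0 0 0 0 7 0 13 93 3]
t=8: x=[0.0000 0.0000 0.0000 0.0695 6.8600 0.2015 13.8488 91.6117 4.0127] k=[0 0 0 0 9 0 15 91 0]

[0.0000, 0.0000, 0.0000, 0.0000, 0.0833, 0.0000, 0.1389, 0.8426, 0.0000]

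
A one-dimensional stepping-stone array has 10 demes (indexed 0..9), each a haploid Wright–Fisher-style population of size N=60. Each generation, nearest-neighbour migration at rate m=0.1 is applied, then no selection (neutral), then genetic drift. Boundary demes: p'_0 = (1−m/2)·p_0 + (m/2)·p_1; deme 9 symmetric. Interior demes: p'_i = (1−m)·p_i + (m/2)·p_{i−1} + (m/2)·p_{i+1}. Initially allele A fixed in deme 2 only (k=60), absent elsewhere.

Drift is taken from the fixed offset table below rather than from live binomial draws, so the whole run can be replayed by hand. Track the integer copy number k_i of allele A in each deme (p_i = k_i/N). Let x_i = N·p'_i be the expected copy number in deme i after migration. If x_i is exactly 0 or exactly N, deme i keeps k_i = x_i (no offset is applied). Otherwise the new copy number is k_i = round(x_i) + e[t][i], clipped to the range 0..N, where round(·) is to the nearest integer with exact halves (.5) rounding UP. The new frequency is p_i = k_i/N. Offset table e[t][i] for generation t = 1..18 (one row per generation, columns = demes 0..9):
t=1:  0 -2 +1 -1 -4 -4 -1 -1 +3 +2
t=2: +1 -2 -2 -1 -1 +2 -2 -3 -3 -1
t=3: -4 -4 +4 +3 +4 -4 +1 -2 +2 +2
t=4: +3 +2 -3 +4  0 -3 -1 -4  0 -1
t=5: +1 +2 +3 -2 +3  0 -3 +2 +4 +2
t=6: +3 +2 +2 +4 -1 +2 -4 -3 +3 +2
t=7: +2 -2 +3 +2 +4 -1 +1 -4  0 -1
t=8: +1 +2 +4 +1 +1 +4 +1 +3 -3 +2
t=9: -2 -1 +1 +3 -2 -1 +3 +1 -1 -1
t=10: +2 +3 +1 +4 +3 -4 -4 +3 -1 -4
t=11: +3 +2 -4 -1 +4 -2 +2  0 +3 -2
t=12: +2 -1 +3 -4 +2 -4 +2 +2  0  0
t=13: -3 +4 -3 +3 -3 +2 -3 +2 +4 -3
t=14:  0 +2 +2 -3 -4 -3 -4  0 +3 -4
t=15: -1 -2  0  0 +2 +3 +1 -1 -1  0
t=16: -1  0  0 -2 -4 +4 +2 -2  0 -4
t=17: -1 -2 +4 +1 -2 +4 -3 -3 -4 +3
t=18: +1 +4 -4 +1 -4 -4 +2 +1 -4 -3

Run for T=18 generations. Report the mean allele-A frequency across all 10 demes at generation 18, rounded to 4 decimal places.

t=0: k=[0 0 60 0 0 0 0 0 0 0]
t=1: x=[0.0000 3.0000 54.0000 3.0000 0.0000 0.0000 0.0000 0.0000 0.0000 0.0000] k=[0 1 55 2 0 0 0 0 0 0]
t=2: x=[0.0500 3.6500 49.6500 4.5500 0.1000 0.0000 0.0000 0.0000 0.0000 0.0000] k=[1 2 48 4 0 0 0 0 0 0]
t=3: x=[1.0500 4.2500 43.5000 6.0000 0.2000 0.0000 0.0000 0.0000 0.0000 0.0000] k=[0 0 48 9 4 0 0 0 0 0]
t=4: x=[0.0000 2.4000 43.6500 10.7000 4.0500 0.2000 0.0000 0.0000 0.0000 0.0000] k=[0 4 41 15 4 0 0 0 0 0]
t=5: x=[0.2000 5.6500 37.8500 15.7500 4.3500 0.2000 0.0000 0.0000 0.0000 0.0000] k=[1 8 41 14 7 0 0 0 0 0]
t=6: x=[1.3500 9.3000 38.0000 15.0000 7.0000 0.3500 0.0000 0.0000 0.0000 0.0000] k=[4 11 40 19 6 2 0 0 0 0]
t=7: x=[4.3500 12.1000 37.5000 19.4000 6.4500 2.1000 0.1000 0.0000 0.0000 0.0000] k=[6 10 41 21 10 1 1 0 0 0]
t=8: x=[6.2000 11.3500 38.4500 21.4500 10.1000 1.4500 0.9500 0.0500 0.0000 0.0000] k=[7 13 42 22 11 5 2 3 0 0]
t=9: x=[7.3000 14.1500 39.5500 22.4500 11.2500 5.1500 2.2000 2.8000 0.1500 0.0000] k=[5 13 41 25 9 4 5 4 0 0]
t=10: x=[5.4000 14.0000 38.8000 25.0000 9.5500 4.3000 4.9000 3.8500 0.2000 0.0000] k=[7 17 40 29 13 0 1 7 0 0]
t=11: x=[7.5000 17.6500 38.3000 28.7500 13.1500 0.7000 1.2500 6.3500 0.3500 0.0000] k=[11 20 34 28 17 0 3 6 3 0]
t=12: x=[11.4500 20.2500 33.0000 27.7500 16.7000 1.0000 3.0000 5.7000 3.0000 0.1500] k=[13 19 36 24 19 0 5 8 3 0]
t=13: x=[13.3000 19.5500 34.5500 24.3500 18.3000 1.2000 4.9000 7.6000 3.1000 0.1500] k=[10 24 32 27 15 3 2 10 7 0]
t=14: x=[10.7000 23.7000 31.3500 26.6500 15.0000 3.5500 2.4500 9.4500 6.8000 0.3500] k=[11 26 33 24 11 1 0 9 10 0]
t=15: x=[11.7500 25.6000 32.2000 23.8000 11.1500 1.4500 0.5000 8.6000 9.4500 0.5000] k=[11 24 32 24 13 4 2 8 8 1]
t=16: x=[11.6500 23.7500 31.2000 23.8500 13.1000 4.3500 2.4000 7.7000 7.6500 1.3500] k=[11 24 31 22 9 8 4 6 8 0]
t=17: x=[11.6500 23.7000 30.2000 21.8000 9.6000 7.8500 4.3000 6.0000 7.5000 0.4000] k=[11 22 34 23 8 12 1 3 4 3]
t=18: x=[11.5500 22.0500 32.8500 22.8000 8.9500 11.2500 1.6500 2.9500 3.9000 3.0500] k=[13 26 29 24 5 7 4 4 0 0]

0.1867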